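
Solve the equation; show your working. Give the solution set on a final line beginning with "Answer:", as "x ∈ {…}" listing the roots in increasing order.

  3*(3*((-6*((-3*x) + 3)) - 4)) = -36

Step 1. [3*(3*((-6*((-3*x) + 3)) - 4)) = -36] LHS = 3·(…); ÷3 both sides. So div: 3*((-6*((-3*x) + 3)) - 4) = -12.
Step 2. [3*((-6*((-3*x) + 3)) - 4) = -12] 3 out front; divide by 3, so div: (-6*((-3*x) + 3)) - 4 = -4.
Step 3. [(-6*((-3*x) + 3)) - 4 = -4] add 4: x sits inside (… - 4). So sub: -6*((-3*x) + 3) = 0.
Step 4. [-6*((-3*x) + 3) = 0] LHS = -6·(…); ÷-6 both sides ⇒ div: (-3*x) + 3 = 0.
Step 5. [(-3*x) + 3 = 0] peel the +3: subtract 3 from each side. So sub: -3*x = -3.
Step 6. [-3*x = -3] LHS = -3·(…); ÷-3 both sides, so div: x = 1.

Answer: x ∈ {1}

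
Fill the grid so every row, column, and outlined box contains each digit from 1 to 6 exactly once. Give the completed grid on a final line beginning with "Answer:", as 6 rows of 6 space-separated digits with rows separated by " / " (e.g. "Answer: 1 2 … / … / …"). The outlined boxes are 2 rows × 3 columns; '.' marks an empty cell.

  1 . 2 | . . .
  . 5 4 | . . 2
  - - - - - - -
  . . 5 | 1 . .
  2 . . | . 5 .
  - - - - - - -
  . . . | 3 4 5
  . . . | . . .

Step 1. [r2c4∈{6}] r2c4 is down to just 6. So r2c4=6.
Step 2. [r5c1∈{6}] r5c1 has the single candidate 6 ⇒ r5c1=6.
Step 3. [r4c3∈{1,3,6}] in col 3, 6 fits only at r4c3 ⇒ r4c3=6.
Step 4. [r4c4∈{4}] r4c4 has the single candidate 4. So r4c4=4.
Step 5. [r6c6∈{1,6}] col 6 places 1 nowhere but r6c6. So r6c6=1.
Step 6. [r2c1∈{3}] only 3 remains possible at r2c1 ⇒ r2c1=3.
Step 7. [r4c6∈{3}] r4c6's peers cover all but 3 ⇒ r4c6=3.
Step 8. [r3c2∈{3,4}] 3 has one home in row 3: r3c2 ⇒ r3c2=3.
Step 9. [r3c5∈{2,6}] across row 3, 2 lands solely at r3c5, so r3c5=2.
Step 10. [r5c2∈{1,2}] r5c2 is the only open cell in row 5 admitting 2, so r5c2=2.
Step 11. [r3c1∈{4}] nothing but 4 survives at r3c1, so r3c1=4.
Step 12. [r1c2∈{6}] r1c2 has the single candidate 6 ⇒ r1c2=6.
Step 13. [r1c6∈{4}] r1c6 is down to just 4 ⇒ r1c6=4.
Step 14. [r6c5∈{6}] r6c5 has the single candidate 6. So r6c5=6.
Step 15. [r6c1∈{5}] only 5 remains possible at r6c1 ⇒ r6c1=5.
Step 16. [r5c3∈{1}] nothing but 1 survives at r5c3. So r5c3=1.
Step 17. [r3c6∈{6}] r3c6's peers cover all but 6 ⇒ r3c6=6.
Step 18. [r4c2∈{1}] only 1 remains possible at r4c2. So r4c2=1.
Step 19. [r1c4∈{5}] r1c4 is down to just 5 ⇒ r1c4=5.
Step 20. [r1c5∈{3}] r1c5's peers cover all but 3 ⇒ r1c5=3.
Step 21. [r6c4∈{2}] r6c4 has the single candidate 2. So r6c4=2.
Step 22. [r6c3∈{3}] nothing but 3 survives at r6c3. So r6c3=3.
Step 23. [r6c2∈{4}] r6c2 has the single candidate 4, so r6c2=4.
Step 24. [r2c5∈{1}] only 1 remains possible at r2c5. So r2c5=1.

Answer: 1 6 2 5 3 4 / 3 5 4 6 1 2 / 4 3 5 1 2 6 / 2 1 6 4 5 3 / 6 2 1 3 4 5 / 5 4 3 2 6 1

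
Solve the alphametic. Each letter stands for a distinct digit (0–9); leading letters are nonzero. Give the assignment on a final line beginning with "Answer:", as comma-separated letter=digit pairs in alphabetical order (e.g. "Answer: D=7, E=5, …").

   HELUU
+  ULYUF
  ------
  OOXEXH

Step 1. [col 1: U + F ≡ H (mod 10)] column 1 (U + F ≡ H (mod 10), carry-in 0) doesn't pin F yet; pick F=9 and continue ⇒ F=9.
Step 2. [col 1: U + F ≡ H (mod 10)] no forcing yet in column 1 (carry-in 0); U=6 is free and consistent — try it ⇒ U=6.
Step 3. [col 1: U + F ≡ H (mod 10)] in column 1 we have U+F≡H with carry-in 0; given U=6, F=9 and digits 6,9 already taken and all letters distinct, that pins H to 5 ⇒ H=5.
Step 4. [O] adding two 5-digit numbers gives at most 5+1 digits, and here it does — O is that final carry and must be 1, so O=1.
Step 5. [col 2: U + U ≡ X (mod 10)] in column 2 we have U+U≡X with carry-in 1; given U=6 and digits 1,5,6,9 already taken and all letters distinct, that pins X to 3, so X=3.
Step 6. [col 3: L + Y ≡ E (mod 10)] L=2 is one option consistent with column 3 (L + Y ≡ E (mod 10), carry-in 1) — take it, so L=2.
Step 7. [col 3: L + Y ≡ E (mod 10)] several values work for Y in column 3 (L + Y ≡ E (mod 10), carry-in 1); try Y=7. So Y=7.
Step 8. [col 3: L + Y ≡ E (mod 10)] column 3: given L=2, Y=7, carry-in 1, and digits 1,2,3,5,6,7,9 already taken and all letters distinct, L+Y≡E (mod 10) forces E=0, so E=0.

Answer: E=0, F=9, H=5, L=2, O=1, U=6, X=3, Y=7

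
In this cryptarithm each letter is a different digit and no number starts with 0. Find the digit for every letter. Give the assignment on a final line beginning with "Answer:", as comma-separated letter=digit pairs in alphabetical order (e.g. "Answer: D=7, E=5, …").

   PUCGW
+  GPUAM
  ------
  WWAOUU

Step 1. [col 1: W + M ≡ U (mod 10)] several values work for M in column 1 (W + M ≡ U (mod 10), carry-in 0); try M=5. So M=5.
Step 2. [col 1: W + M ≡ U (mod 10)] no forcing yet in column 1 (carry-in 0); U=6 is free and consistent — try it, so U=6.
Step 3. [col 1: W + M ≡ U (mod 10)] column 1 reads W+M+carry(0)=U with M=5, U=6; with digits 5,6 already taken and all letters distinct, the only value for W is 1 ⇒ W=1.
Step 4. [col 2: G + A ≡ U (mod 10)] several values work for A in column 2 (G + A ≡ U (mod 10), carry-in 0); try A=4, so A=4.
Step 5. [col 2: G + A ≡ U (mod 10)] in column 2 we have G+A≡U with carry-in 0; given A=4, U=6 and digits 1,4,5,6 already taken and all letters distinct, that pins G to 2 ⇒ G=2.
Step 6. [col 3: C + U ≡ O (mod 10)] column 3 (C + U ≡ O (mod 10), carry-in 0) doesn't pin C yet; pick C=3 and continue ⇒ C=3.
Step 7. [col 3: C + U ≡ O (mod 10)] column 3: given C=3, U=6, carry-in 0, and digits 1,2,3,4,5,6 already taken and all letters distinct, C+U≡O (mod 10) forces O=9. So O=9.
Step 8. [col 4: U + P ≡ A (mod 10)] from column 4 (U=6, A=4, carry-in 0, digits 1,2,3,4,5,6,9 already taken and all letters distinct): P must equal 8 ⇒ P=8.

Answer: A=4, C=3, G=2, M=5, O=9, P=8, U=6, W=1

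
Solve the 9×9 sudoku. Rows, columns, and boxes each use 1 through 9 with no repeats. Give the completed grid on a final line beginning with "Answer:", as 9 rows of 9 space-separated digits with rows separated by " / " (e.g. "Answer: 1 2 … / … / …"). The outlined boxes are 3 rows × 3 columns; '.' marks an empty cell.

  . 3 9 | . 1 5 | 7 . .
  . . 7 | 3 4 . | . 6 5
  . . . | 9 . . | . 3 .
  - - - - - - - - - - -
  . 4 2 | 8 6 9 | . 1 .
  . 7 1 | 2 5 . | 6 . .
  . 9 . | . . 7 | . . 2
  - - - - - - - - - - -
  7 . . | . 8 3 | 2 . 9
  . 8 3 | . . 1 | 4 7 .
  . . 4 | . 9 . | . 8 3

Step 1. [r3c9∈{1,4,8}] across col 9, 1 lands solely at r3c9 ⇒ r3c9=1.
Step 2. [r3c7∈{8}] r3c7 is down to just 8. So r3c7=8.
Step 3. [r1c1∈{2,4,6,8}] 8 has one home in row 1: r1c1 ⇒ r1c1=8.
Step 4. [r7c2∈{1,5,6}] 1 has one home in row 7: r7c2 ⇒ r7c2=1.
Step 5. [r2c2∈{2}] only 2 remains possible at r2c2 ⇒ r2c2=2.
Step 6. [r7c8∈{5}] r7c8's peers cover all but 5, so r7c8=5.
Step 7. [r7c3∈{6}] nothing but 6 survives at r7c3 ⇒ r7c3=6.
Step 8. [r9c2∈{5}] r9c2 is down to just 5. So r9c2=5.
Step 9. [r6c8∈{4}] r6c8 has the single candidate 4, so r6c8=4.
Step 10. [r1c4∈{6}] nothing but 6 survives at r1c4. So r1c4=6.
Step 11. [r8c5∈{2}] r8c5 has the single candidate 2 ⇒ r8c5=2.
Step 12. [r6c1∈{3,5,6}] in row 6, 6 fits only at r6c1, so r6c1=6.
Step 13. [r3c3∈{5}] r3c3's peers cover all but 5, so r3c3=5.
Step 14. [r6c7∈{3,5}] across row 6, 5 lands solely at r6c7. So r6c7=5.
Step 15. [r5c1∈{3}] r5c1 is down to just 3, so r5c1=3.
Step 16. [r3c5∈{7}] r3c5 is down to just 7 ⇒ r3c5=7.
Step 17. [r8c4∈{5}] r8c4 is down to just 5 ⇒ r8c4=5.
Step 18. [r7c4∈{4}] r7c4's peers cover all but 4 ⇒ r7c4=4.
Step 19. [r9c6∈{6}] nothing but 6 survives at r9c6. So r9c6=6.
Step 20. [r2c7∈{9}] nothing but 9 survives at r2c7, so r2c7=9.
Step 21. [r9c7∈{1}] only 1 remains possible at r9c7. So r9c7=1.
Step 22. [r5c8∈{9}] r5c8 has the single candidate 9, so r5c8=9.
Step 23. [r5c6∈{4}] r5c6's peers cover all but 4 ⇒ r5c6=4.
Step 24. [r2c6∈{8}] r2c6 has the single candidate 8, so r2c6=8.
Step 25. [r5c9∈{8}] r5c9 has the single candidate 8. So r5c9=8.
Step 26. [r6c5∈{3}] only 3 remains possible at r6c5 ⇒ r6c5=3.
Step 27. [r4c9∈{7}] r4c9 has the single candidate 7. So r4c9=7.
Step 28. [r4c7∈{3}] r4c7 has the single candidate 3. So r4c7=3.
Step 29. [r1c9∈{4}] r1c9 is down to just 4 ⇒ r1c9=4.
Step 30. [r9c4∈{7}] r9c4's peers cover all but 7. So r9c4=7.
Step 31. [r4c1∈{5}] r4c1 has the single candidate 5 ⇒ r4c1=5.
Step 32. [r6c4∈{1}] r6c4's peers cover all but 1 ⇒ r6c4=1.
Step 33. [r3c1∈{4}] only 4 remains possible at r3c1 ⇒ r3c1=4.
Step 34. [r1c8∈{2}] only 2 remains possible at r1c8, so r1c8=2.
Step 35. [r9c1∈{2}] r9c1's peers cover all but 2, so r9c1=2.
Step 36. [r8c1∈{9}] only 9 remains possible at r8c1 ⇒ r8c1=9.
Step 37. [r3c2∈{6}] r3c2 is down to just 6 ⇒ r3c2=6.
Step 38. [r2c1∈{1}] nothing but 1 survives at r2c1, so r2c1=1.
Step 39. [r8c9∈{6}] r8c9 has the single candidate 6, so r8c9=6.
Step 40. [r3c6∈{2}] r3c6's peers cover all but 2 ⇒ r3c6=2.
Step 41. [r6c3∈{8}] only 8 remains possible at r6c3 ⇒ r6c3=8.

Answer: 8 3 9 6 1 5 7 2 4 / 1 2 7 3 4 8 9 6 5 / 4 6 5 9 7 2 8 3 1 / 5 4 2 8 6 9 3 1 7 / 3 7 1 2 5 4 6 9 8 / 6 9 8 1 3 7 5 4 2 / 7 1 6 4 8 3 2 5 9 / 9 8 3 5 2 1 4 7 6 / 2 5 4 7 9 6 1 8 3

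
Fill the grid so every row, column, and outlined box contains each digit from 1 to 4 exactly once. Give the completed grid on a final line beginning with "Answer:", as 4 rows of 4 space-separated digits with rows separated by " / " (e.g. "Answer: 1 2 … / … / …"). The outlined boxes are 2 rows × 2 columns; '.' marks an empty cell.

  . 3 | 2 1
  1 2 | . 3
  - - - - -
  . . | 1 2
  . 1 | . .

Step 1. [r3c2∈{4}] r3c2 has the single candidate 4, so r3c2=4.
Step 2. [r4c3∈{3,4}] col 3 places 3 nowhere but r4c3 ⇒ r4c3=3.
Step 3. [r4c1∈{2}] nothing but 2 survives at r4c1. So r4c1=2.
Step 4. [r4c4∈{4}] r4c4 has the single candidate 4. So r4c4=4.
Step 5. [r3c1∈{3}] nothing but 3 survives at r3c1. So r3c1=3.
Step 6. [r2c3∈{4}] only 4 remains possible at r2c3 ⇒ r2c3=4.
Step 7. [r1c1∈{4}] only 4 remains possible at r1c1, so r1c1=4.

Answer: 4 3 2 1 / 1 2 4 3 / 3 4 1 2 / 2 1 3 4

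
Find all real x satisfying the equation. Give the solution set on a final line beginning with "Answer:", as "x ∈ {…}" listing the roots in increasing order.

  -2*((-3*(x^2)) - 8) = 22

Step 1. [-2*((-3*(x^2)) - 8) = 22] LHS = -2·(…); ÷-2 both sides ⇒ div: (-3*(x^2)) - 8 = -11.
Step 2. [(-3*(x^2)) - 8 = -11] peel the -8: add 8 from each side ⇒ sub: -3*(x^2) = -3.
Step 3. [-3*(x^2) = -3] -3 out front; divide by -3 ⇒ div: x^2 = 1.
Step 4. [x^2 = 1] √ both sides: 1 ≥ 0 gives two branches ⇒ sqrt: x = 1 or -1.

Answer: x ∈ {-1, 1}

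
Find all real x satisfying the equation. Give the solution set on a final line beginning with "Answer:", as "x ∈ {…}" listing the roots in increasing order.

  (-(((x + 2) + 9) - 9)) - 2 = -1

Step 1. [(-(((x + 2) + 9) - 9)) - 2 = -1] add 2: x sits inside (… - 2) ⇒ sub: -(((x + 2) + 9) - 9) = 1.
Step 2. [-(((x + 2) + 9) - 9) = 1] LHS negated; negate both sides. So neg: ((x + 2) + 9) - 9 = -1.
Step 3. [((x + 2) + 9) - 9 = -1] peel the -9: add 9 from each side ⇒ sub: (x + 2) + 9 = 8.
Step 4. [(x + 2) + 9 = 8] peel the +9: subtract 9 from each side, so sub: x + 2 = -1.
Step 5. [x + 2 = -1] +2 is outermost — subtract 2 both sides. So sub: x = -3.

Answer: x ∈ {-3}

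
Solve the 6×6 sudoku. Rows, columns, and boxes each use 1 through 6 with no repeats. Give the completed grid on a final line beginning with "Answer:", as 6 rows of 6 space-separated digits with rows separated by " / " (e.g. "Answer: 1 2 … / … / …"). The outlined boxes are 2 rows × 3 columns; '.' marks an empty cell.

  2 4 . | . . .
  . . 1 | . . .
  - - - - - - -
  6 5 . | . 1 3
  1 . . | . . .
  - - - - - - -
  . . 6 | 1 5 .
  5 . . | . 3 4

Step 1. [r1c5∈{6}] only 6 remains possible at r1c5, so r1c5=6.
Step 2. [r6c3∈{2}] r6c3 has the single candidate 2, so r6c3=2.
Step 3. [r3c4∈{2,4}] row 3 places 2 nowhere but r3c4. So r3c4=2.
Step 4. [r2c1∈{3}] nothing but 3 survives at r2c1 ⇒ r2c1=3.
Step 5. [r4c5∈{4}] nothing but 4 survives at r4c5. So r4c5=4.
Step 6. [r4c6∈{5,6}] r4c6 is the only open cell in col 6 admitting 6 ⇒ r4c6=6.
Step 7. [r4c4∈{5}] nothing but 5 survives at r4c4, so r4c4=5.
Step 8. [r2c6∈{2,5}] 5 has one home in row 2: r2c6 ⇒ r2c6=5.
Step 9. [r5c2∈{3}] nothing but 3 survives at r5c2. So r5c2=3.
Step 10. [r3c3∈{4}] nothing but 4 survives at r3c3, so r3c3=4.
Step 11. [r5c6∈{2}] r5c6 is down to just 2. So r5c6=2.
Step 12. [r1c6∈{1}] nothing but 1 survives at r1c6. So r1c6=1.
Step 13. [r1c4∈{3}] r1c4's peers cover all but 3. So r1c4=3.
Step 14. [r2c4∈{4}] nothing but 4 survives at r2c4 ⇒ r2c4=4.
Step 15. [r2c5∈{2}] r2c5 has the single candidate 2, so r2c5=2.
Step 16. [r1c3∈{5}] r1c3's peers cover all but 5. So r1c3=5.
Step 17. [r2c2∈{6}] r2c2 has the single candidate 6 ⇒ r2c2=6.
Step 18. [r5c1∈{4}] r5c1's peers cover all but 4, so r5c1=4.
Step 19. [r4c3∈{3}] r4c3 is down to just 3, so r4c3=3.
Step 20. [r6c4∈{6}] only 6 remains possible at r6c4, so r6c4=6.
Step 21. [r6c2∈{1}] r6c2 is down to just 1. So r6c2=1.
Step 22. [r4c2∈{2}] r4c2 has the single candidate 2. So r4c2=2.

Answer: 2 4 5 3 6 1 / 3 6 1 4 2 5 / 6 5 4 2 1 3 / 1 2 3 5 4 6 / 4 3 6 1 5 2 / 5 1 2 6 3 4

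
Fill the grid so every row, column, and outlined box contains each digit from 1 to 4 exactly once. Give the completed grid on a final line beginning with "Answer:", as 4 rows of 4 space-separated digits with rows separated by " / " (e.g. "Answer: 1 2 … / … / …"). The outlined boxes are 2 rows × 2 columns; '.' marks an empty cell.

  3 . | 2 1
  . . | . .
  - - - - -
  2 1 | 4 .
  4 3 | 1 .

Step 1. [r2c4∈{3,4}] in col 4, 4 fits only at r2c4. So r2c4=4.
Step 2. [r2c2∈{2}] nothing but 2 survives at r2c2. So r2c2=2.
Step 3. [r2c1∈{1}] r2c1 is down to just 1. So r2c1=1.
Step 4. [r1c2∈{4}] nothing but 4 survives at r1c2. So r1c2=4.
Step 5. [r3c4∈{3}] nothing but 3 survives at r3c4, so r3c4=3.
Step 6. [r4c4∈{2}] only 2 remains possible at r4c4 ⇒ r4c4=2.
Step 7. [r2c3∈{3}] nothing but 3 survives at r2c3 ⇒ r2c3=3.

Answer: 3 4 2 1 / 1 2 3 4 / 2 1 4 3 / 4 3 1 2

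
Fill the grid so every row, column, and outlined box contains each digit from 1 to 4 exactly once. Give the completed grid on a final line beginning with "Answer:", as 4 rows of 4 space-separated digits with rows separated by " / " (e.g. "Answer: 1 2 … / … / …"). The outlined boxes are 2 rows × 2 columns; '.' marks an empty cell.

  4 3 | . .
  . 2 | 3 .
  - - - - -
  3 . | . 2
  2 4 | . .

Step 1. [r4c3∈{1}] only 1 remains possible at r4c3, so r4c3=1.
Step 2. [r2c1∈{1}] r2c1 is down to just 1 ⇒ r2c1=1.
Step 3. [r3c3∈{4}] r3c3's peers cover all but 4, so r3c3=4.
Step 4. [r4c4∈{3}] r4c4 is down to just 3, so r4c4=3.
Step 5. [r1c4∈{1}] r1c4 has the single candidate 1 ⇒ r1c4=1.
Step 6. [r1c3∈{2}] r1c3's peers cover all but 2 ⇒ r1c3=2.
Step 7. [r2c4∈{4}] r2c4 has the single candidate 4, so r2c4=4.
Step 8. [r3c2∈{1}] r3c2 is down to just 1. So r3c2=1.

Answer: 4 3 2 1 / 1 2 3 4 / 3 1 4 2 / 2 4 1 3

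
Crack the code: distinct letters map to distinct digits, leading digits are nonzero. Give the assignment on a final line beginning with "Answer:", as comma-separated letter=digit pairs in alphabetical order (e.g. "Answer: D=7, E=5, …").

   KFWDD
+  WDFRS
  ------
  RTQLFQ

Step 1. [R] R is the leading digit of a 6-digit sum of two 5-digit numbers; the final carry is exactly 1, so R=1.
Step 2. [col 1: D + S ≡ Q (mod 10)] column 1 (D + S ≡ Q (mod 10), carry-in 0) doesn't pin D yet; pick D=2 and continue ⇒ D=2.
Step 3. [col 1: D + S ≡ Q (mod 10)] Q=6 is one option consistent with column 1 (D + S ≡ Q (mod 10), carry-in 0) — take it, so Q=6.
Step 4. [col 1: D + S ≡ Q (mod 10)] column 1: given D=2, Q=6, carry-in 0, and digits 1,2,6 already taken and all letters distinct, D+S≡Q (mod 10) forces S=4 ⇒ S=4.
Step 5. [col 2: D + R ≡ F (mod 10)] from column 2 (D=2, R=1, carry-in 0, digits 1,2,4,6 already taken and all letters distinct): F must equal 3, so F=3.
Step 6. [col 3: W + F ≡ L (mod 10)] no forcing yet in column 3 (carry-in 0); L=0 is free and consistent — try it ⇒ L=0.
Step 7. [col 3: W + F ≡ L (mod 10)] column 3 reads W+F+carry(0)=L with F=3, L=0; with digits 0,1,2,3,4,6 already taken and all letters distinct, the only value for W is 7. So W=7.
Step 8. [col 5: K + W ≡ T (mod 10)] in column 5 we have K+W≡T with carry-in 0; given W=7 and digits 0,1,2,3,4,6,7 already taken and all letters distinct, that pins T to 5. So T=5.
Step 9. [col 5: K + W ≡ T (mod 10)] column 5: given W=7, T=5, carry-in 0, and digits 0,1,2,3,4,5,6,7 already taken and all letters distinct, K+W≡T (mod 10) forces K=8 ⇒ K=8.

Answer: D=2, F=3, K=8, L=0, Q=6, R=1, S=4, T=5, W=7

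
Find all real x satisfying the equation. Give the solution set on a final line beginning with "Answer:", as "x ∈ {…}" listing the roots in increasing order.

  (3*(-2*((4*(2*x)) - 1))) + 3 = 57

Step 1. [(3*(-2*((4*(2*x)) - 1))) + 3 = 57] common factor 3 (LHS and 57) — divide through ⇒ factor: (-2*((4*(2*x)) - 1)) + 1 = 19.
Step 2. [(-2*((4*(2*x)) - 1)) + 1 = 19] +1 is outermost — subtract 1 both sides. So sub: -2*((4*(2*x)) - 1) = 18.
Step 3. [-2*((4*(2*x)) - 1) = 18] -2 out front; divide by -2, so div: (4*(2*x)) - 1 = -9.
Step 4. [(4*(2*x)) - 1 = -9] 1 comes off first (add 1) ⇒ sub: 4*(2*x) = -8.
Step 5. [4*(2*x) = -8] 4·(inner) — divide through by 4. So div: 2*x = -2.
Step 6. [2*x = -2] LHS = 2·(…); ÷2 both sides. So div: x = -1.

Answer: x ∈ {-1}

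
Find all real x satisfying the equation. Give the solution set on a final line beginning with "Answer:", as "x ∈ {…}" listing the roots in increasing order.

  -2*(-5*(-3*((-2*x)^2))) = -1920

Step 1. [-2*(-5*(-3*((-2*x)^2))) = -1920] LHS = -2·(…); ÷-2 both sides, so div: -5*(-3*((-2*x)^2)) = 960.
Step 2. [-5*(-3*((-2*x)^2)) = 960] -5·(inner) — divide through by -5, so div: -3*((-2*x)^2) = -192.
Step 3. [-3*((-2*x)^2) = -192] LHS = -3·(…); ÷-3 both sides. So div: (-2*x)^2 = 64.
Step 4. [(-2*x)^2 = 64] 64 ≥ 0, LHS is (·)² — take ±√ ⇒ sqrt: -2*x = 8 or -8.
Step 5. [-2*x = 8 or -8] leading coefficient -2: divide by -2 ⇒ div: x = -4 or 4.

Answer: x ∈ {-4, 4}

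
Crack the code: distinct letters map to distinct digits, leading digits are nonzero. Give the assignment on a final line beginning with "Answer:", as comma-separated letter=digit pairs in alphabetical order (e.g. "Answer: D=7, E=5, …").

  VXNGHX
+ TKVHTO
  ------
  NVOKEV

Step 1. [col 1: X + O ≡ V (mod 10)] column 1 (X + O ≡ V (mod 10), carry-in 0) doesn't pin O yet; pick O=4 and continue, so O=4.
Step 2. [col 1: X + O ≡ V (mod 10)] no forcing yet in column 1 (carry-in 0); V=6 is free and consistent — try it ⇒ V=6.
Step 3. [col 1: X + O ≡ V (mod 10)] from column 1 (O=4, V=6, carry-in 0, digits 4,6 already taken and all letters distinct): X must equal 2 ⇒ X=2.
Step 4. [col 2: H + T ≡ E (mod 10)] no forcing yet in column 2 (carry-in 0); E=9 is free and consistent — try it, so E=9.
Step 5. [col 2: H + T ≡ E (mod 10)] no forcing yet in column 2 (carry-in 0); T=1 is free and consistent — try it. So T=1.
Step 6. [col 2: H + T ≡ E (mod 10)] column 2: given T=1, E=9, carry-in 0, and digits 1,2,4,6,9 already taken and all letters distinct, H+T≡E (mod 10) forces H=8 ⇒ H=8.
Step 7. [col 3: G + H ≡ K (mod 10)] several values work for G in column 3 (G + H ≡ K (mod 10), carry-in 0); try G=5 ⇒ G=5.
Step 8. [col 3: G + H ≡ K (mod 10)] column 3 reads G+H+carry(0)=K with G=5, H=8; with digits 1,2,4,5,6,8,9 already taken and all letters distinct, the only value for K is 3, so K=3.
Step 9. [col 4: N + V ≡ O (mod 10)] in column 4 we have N+V≡O with carry-in 1; given V=6, O=4 and digits 1,2,3,4,5,6,8,9 already taken and all letters distinct, that pins N to 7, so N=7.

Answer: E=9, G=5, H=8, K=3, N=7, O=4, T=1, V=6, X=2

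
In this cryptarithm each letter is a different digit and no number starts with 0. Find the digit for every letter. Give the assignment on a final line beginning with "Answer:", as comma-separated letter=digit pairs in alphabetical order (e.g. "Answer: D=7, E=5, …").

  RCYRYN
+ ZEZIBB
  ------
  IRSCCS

Step 1. [col 1: N + B ≡ S (mod 10)] B=5 is one option consistent with column 1 (N + B ≡ S (mod 10), carry-in 0) — take it. So B=5.
Step 2. [col 1: N + B ≡ S (mod 10)] several values work for S in column 1 (N + B ≡ S (mod 10), carry-in 0); try S=3. So S=3.
Step 3. [col 1: N + B ≡ S (mod 10)] in column 1 we have N+B≡S with carry-in 0; given B=5, S=3 and digits 3,5 already taken and all letters distinct, that pins N to 8. So N=8.
Step 4. [col 2: Y + B ≡ C (mod 10)] Y=0 is one option consistent with column 2 (Y + B ≡ C (mod 10), carry-in 1) — take it. So Y=0.
Step 5. [col 2: Y + B ≡ C (mod 10)] in column 2 we have Y+B≡C with carry-in 1; given Y=0, B=5 and digits 0,3,5,8 already taken and all letters distinct, that pins C to 6, so C=6.
Step 6. [col 3: R + I ≡ C (mod 10)] column 3 (R + I ≡ C (mod 10), carry-in 0) doesn't pin R yet; pick R=7 and continue ⇒ R=7.
Step 7. [col 3: R + I ≡ C (mod 10)] from column 3 (R=7, C=6, carry-in 0, digits 0,3,5,6,7,8 already taken and all letters distinct): I must equal 9 ⇒ I=9.
Step 8. [col 4: Y + Z ≡ S (mod 10)] from column 4 (Y=0, S=3, carry-in 1, digits 0,3,5,6,7,8,9 already taken and all letters distinct): Z must equal 2. So Z=2.
Step 9. [col 5: C + E ≡ R (mod 10)] in column 5 we have C+E≡R with carry-in 0; given C=6, R=7 and digits 0,2,3,5,6,7,8,9 already taken and all letters distinct, that pins E to 1 ⇒ E=1.

Answer: B=5, C=6, E=1, I=9, N=8, R=7, S=3, Y=0, Z=2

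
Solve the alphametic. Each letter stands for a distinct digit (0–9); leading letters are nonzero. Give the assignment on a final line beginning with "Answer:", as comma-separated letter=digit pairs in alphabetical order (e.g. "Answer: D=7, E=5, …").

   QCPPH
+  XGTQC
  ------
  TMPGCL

Step 1. [col 1: H + C ≡ L (mod 10)] several values work for H in column 1 (H + C ≡ L (mod 10), carry-in 0); try H=8, so H=8.
Step 2. [col 1: H + C ≡ L (mod 10)] several values work for C in column 1 (H + C ≡ L (mod 10), carry-in 0); try C=9 ⇒ C=9.
Step 3. [col 1: H + C ≡ L (mod 10)] column 1: given H=8, C=9, carry-in 0, and digits 8,9 already taken and all letters distinct, H+C≡L (mod 10) forces L=7. So L=7.
Step 4. [T] T is the leading digit of a 6-digit sum of two 5-digit numbers; the final carry is exactly 1 ⇒ T=1.
Step 5. [col 2: P + Q ≡ C (mod 10)] no forcing yet in column 2 (carry-in 1); P=3 is free and consistent — try it, so P=3.
Step 6. [col 2: P + Q ≡ C (mod 10)] column 2: given P=3, C=9, carry-in 1, and digits 1,3,7,8,9 already taken and all letters distinct, P+Q≡C (mod 10) forces Q=5. So Q=5.
Step 7. [col 3: P + T ≡ G (mod 10)] in column 3 we have P+T≡G with carry-in 0; given P=3, T=1 and digits 1,3,5,7,8,9 already taken and all letters distinct, that pins G to 4. So G=4.
Step 8. [col 5: Q + X ≡ M (mod 10)] no forcing yet in column 5 (carry-in 1); X=6 is free and consistent — try it. So X=6.
Step 9. [col 5: Q + X ≡ M (mod 10)] in column 5 we have Q+X≡M with carry-in 1; given Q=5, X=6 and digits 1,3,4,5,6,7,8,9 already taken and all letters distinct, that pins M to 2. So M=2.

Answer: C=9, G=4, H=8, L=7, M=2, P=3, Q=5, T=1, X=6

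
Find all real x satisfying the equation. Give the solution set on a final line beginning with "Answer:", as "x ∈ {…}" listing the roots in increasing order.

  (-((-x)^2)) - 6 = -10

Step 1. [(-((-x)^2)) - 6 = -10] peel the -6: add 6 from each side ⇒ sub: -((-x)^2) = -4.
Step 2. [-((-x)^2) = -4] flip signs both sides ⇒ neg: (-x)^2 = 4.
Step 3. [(-x)^2 = 4] √ both sides: 4 ≥ 0 gives two branches, so sqrt: -x = 2 or -2.
Step 4. [-x = 2 or -2] LHS negated; negate both sides, so neg: x = -2 or 2.

Answer: x ∈ {-2, 2}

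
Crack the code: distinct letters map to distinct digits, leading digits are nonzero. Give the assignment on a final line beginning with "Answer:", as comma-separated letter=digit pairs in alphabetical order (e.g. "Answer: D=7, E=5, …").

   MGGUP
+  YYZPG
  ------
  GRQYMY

Step 1. [col 1: P + G ≡ Y (mod 10)] several values work for P in column 1 (P + G ≡ Y (mod 10), carry-in 0); try P=7. So P=7.
Step 2. [col 1: P + G ≡ Y (mod 10)] Y=8 is one option consistent with column 1 (P + G ≡ Y (mod 10), carry-in 0) — take it, so Y=8.
Step 3. [col 1: P + G ≡ Y (mod 10)] column 1: given P=7, Y=8, carry-in 0, and digits 7,8 already taken and all letters distinct, P+G≡Y (mod 10) forces G=1. So G=1.
Step 4. [col 2: U + P ≡ M (mod 10)] column 2 (U + P ≡ M (mod 10), carry-in 0) doesn't pin U yet; pick U=5 and continue, so U=5.
Step 5. [col 2: U + P ≡ M (mod 10)] column 2: given U=5, P=7, carry-in 0, and digits 1,5,7,8 already taken and all letters distinct, U+P≡M (mod 10) forces M=2, so M=2.
Step 6. [col 3: G + Z ≡ Y (mod 10)] from column 3 (G=1, Y=8, carry-in 1, digits 1,2,5,7,8 already taken and all letters distinct): Z must equal 6 ⇒ Z=6.
Step 7. [col 4: G + Y ≡ Q (mod 10)] column 4: given G=1, Y=8, carry-in 0, and digits 1,2,5,6,7,8 already taken and all letters distinct, G+Y≡Q (mod 10) forces Q=9, so Q=9.
Step 8. [col 5: M + Y ≡ R (mod 10)] column 5 reads M+Y+carry(0)=R with M=2, Y=8; with digits 1,2,5,6,7,8,9 already taken and all letters distinct, the only value for R is 0 ⇒ R=0.

Answer: G=1, M=2, P=7, Q=9, R=0, U=5, Y=8, Z=6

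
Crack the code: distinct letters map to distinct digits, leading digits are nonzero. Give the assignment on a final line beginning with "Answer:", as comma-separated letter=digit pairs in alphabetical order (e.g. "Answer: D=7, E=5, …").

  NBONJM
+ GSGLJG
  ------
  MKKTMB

Step 1. [col 1: M + G ≡ B (mod 10)] no forcing yet in column 1 (carry-in 0); G=6 is free and consistent — try it ⇒ G=6.
Step 2. [col 1: M + G ≡ B (mod 10)] column 1 (M + G ≡ B (mod 10), carry-in 0) doesn't pin M yet; pick M=9 and continue, so M=9.
Step 3. [col 1: M + G ≡ B (mod 10)] in column 1 we have M+G≡B with carry-in 0; given M=9, G=6 and digits 6,9 already taken and all letters distinct, that pins B to 5. So B=5.
Step 4. [col 2: J + J ≡ M (mod 10)] from column 2 (M=9, carry-in 1, digits 5,6,9 already taken and all letters distinct): J must equal 4. So J=4.
Step 5. [col 3: N + L ≡ T (mod 10)] no forcing yet in column 3 (carry-in 0); N=3 is free and consistent — try it, so N=3.
Step 6. [col 3: N + L ≡ T (mod 10)] several values work for T in column 3 (N + L ≡ T (mod 10), carry-in 0); try T=1, so T=1.
Step 7. [col 3: N + L ≡ T (mod 10)] in column 3 we have N+L≡T with carry-in 0; given N=3, T=1 and digits 1,3,4,5,6,9 already taken and all letters distinct, that pins L to 8. So L=8.
Step 8. [col 4: O + G ≡ K (mod 10)] column 4: given G=6, carry-in 1, and digits 1,3,4,5,6,8,9 already taken and all letters distinct, O+G≡K (mod 10) forces K=7. So K=7.
Step 9. [col 4: O + G ≡ K (mod 10)] in column 4 we have O+G≡K with carry-in 1; given G=6, K=7 and digits 1,3,4,5,6,7,8,9 already taken and all letters distinct, that pins O to 0 ⇒ O=0.
Step 10. [col 5: B + S ≡ K (mod 10)] from column 5 (B=5, K=7, carry-in 0, digits 0,1,3,4,5,6,7,8,9 already taken and all letters distinct): S must equal 2. So S=2.

Answer: B=5, G=6, J=4, K=7, L=8, M=9, N=3, O=0, S=2, T=1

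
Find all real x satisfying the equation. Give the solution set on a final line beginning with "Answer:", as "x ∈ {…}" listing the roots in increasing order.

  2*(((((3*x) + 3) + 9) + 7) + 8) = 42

Step 1. [2*(((((3*x) + 3) + 9) + 7) + 8) = 42] LHS = 2·(…); ÷2 both sides. So div: ((((3*x) + 3) + 9) + 7) + 8 = 21.
Step 2. [((((3*x) + 3) + 9) + 7) + 8 = 21] +8 is outermost — subtract 8 both sides. So sub: (((3*x) + 3) + 9) + 7 = 13.
Step 3. [(((3*x) + 3) + 9) + 7 = 13] peel the +7: subtract 7 from each side, so sub: ((3*x) + 3) + 9 = 6.
Step 4. [((3*x) + 3) + 9 = 6] peel the +9: subtract 9 from each side, so sub: (3*x) + 3 = -3.
Step 5. [(3*x) + 3 = -3] 3 comes off first (subtract 3), so sub: 3*x = -6.
Step 6. [3*x = -6] leading coefficient 3: divide by 3. So div: x = -2.

Answer: x ∈ {-2}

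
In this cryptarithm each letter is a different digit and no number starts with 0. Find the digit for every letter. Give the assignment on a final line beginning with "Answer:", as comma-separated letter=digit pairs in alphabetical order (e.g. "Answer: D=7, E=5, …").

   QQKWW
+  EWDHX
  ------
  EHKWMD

Step 1. [col 1: W + X ≡ D (mod 10)] no forcing yet in column 1 (carry-in 0); X=7 is free and consistent — try it ⇒ X=7.
Step 2. [col 1: W + X ≡ D (mod 10)] several values work for D in column 1 (W + X ≡ D (mod 10), carry-in 0); try D=2, so D=2.
Step 3. [E] adding two 5-digit numbers gives at most 5+1 digits, and here it does — E is that final carry and must be 1, so E=1.
Step 4. [col 1: W + X ≡ D (mod 10)] column 1 reads W+X+carry(0)=D with X=7, D=2; with digits 1,2,7 already taken and all letters distinct, the only value for W is 5, so W=5.
Step 5. [col 2: W + H ≡ M (mod 10)] several values work for H in column 2 (W + H ≡ M (mod 10), carry-in 1); try H=0 ⇒ H=0.
Step 6. [col 2: W + H ≡ M (mod 10)] from column 2 (W=5, H=0, carry-in 1, digits 0,1,2,5,7 already taken and all letters distinct): M must equal 6, so M=6.
Step 7. [col 3: K + D ≡ W (mod 10)] column 3 reads K+D+carry(0)=W with D=2, W=5; with digits 0,1,2,5,6,7 already taken and all letters distinct, the only value for K is 3. So K=3.
Step 8. [col 4: Q + W ≡ K (mod 10)] column 4: given W=5, K=3, carry-in 0, and digits 0,1,2,3,5,6,7 already taken and all letters distinct, Q+W≡K (mod 10) forces Q=8, so Q=8.

Answer: D=2, E=1, H=0, K=3, M=6, Q=8, W=5, X=7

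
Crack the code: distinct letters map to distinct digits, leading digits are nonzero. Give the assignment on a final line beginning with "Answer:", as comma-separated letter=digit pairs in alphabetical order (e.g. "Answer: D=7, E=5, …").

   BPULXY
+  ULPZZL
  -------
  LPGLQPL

Step 1. [col 1: Y + L ≡ L (mod 10)] column 1: given nothing yet, carry-in 0, and all letters distinct, none taken yet, Y+L≡L (mod 10) forces Y=0 ⇒ Y=0.
Step 2. [col 1: Y + L ≡ L (mod 10)] several values work for L in column 1 (Y + L ≡ L (mod 10), carry-in 0); try L=1 ⇒ L=1.
Step 3. [col 2: X + Z ≡ P (mod 10)] several values work for Z in column 2 (X + Z ≡ P (mod 10), carry-in 0); try Z=3, so Z=3.
Step 4. [col 2: X + Z ≡ P (mod 10)] P=5 is one option consistent with column 2 (X + Z ≡ P (mod 10), carry-in 0) — take it, so P=5.
Step 5. [col 2: X + Z ≡ P (mod 10)] in column 2 we have X+Z≡P with carry-in 0; given Z=3, P=5 and digits 0,1,3,5 already taken and all letters distinct, that pins X to 2, so X=2.
Step 6. [col 3: L + Z ≡ Q (mod 10)] from column 3 (L=1, Z=3, carry-in 0, digits 0,1,2,3,5 already taken and all letters distinct): Q must equal 4. So Q=4.
Step 7. [col 4: U + P ≡ L (mod 10)] in column 4 we have U+P≡L with carry-in 0; given P=5, L=1 and digits 0,1,2,3,4,5 already taken and all letters distinct, that pins U to 6 ⇒ U=6.
Step 8. [col 5: P + L ≡ G (mod 10)] from column 5 (P=5, L=1, carry-in 1, digits 0,1,2,3,4,5,6 already taken and all letters distinct): G must equal 7 ⇒ G=7.
Step 9. [col 6: B + U ≡ P (mod 10)] in column 6 we have B+U≡P with carry-in 0; given U=6, P=5 and digits 0,1,2,3,4,5,6,7 already taken and all letters distinct, that pins B to 9 ⇒ B=9.

Answer: B=9, G=7, L=1, P=5, Q=4, U=6, X=2, Y=0, Z=3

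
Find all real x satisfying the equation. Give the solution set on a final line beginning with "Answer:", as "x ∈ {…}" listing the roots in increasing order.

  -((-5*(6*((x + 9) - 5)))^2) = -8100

Step 1. [-((-5*(6*((x + 9) - 5)))^2) = -8100] flip signs both sides ⇒ neg: (-5*(6*((x + 9) - 5)))^2 = 8100.
Step 2. [(-5*(6*((x + 9) - 5)))^2 = 8100] √ both sides: 8100 ≥ 0 gives two branches. So sqrt: -5*(6*((x + 9) - 5)) = 90 or -90.
Step 3. [-5*(6*((x + 9) - 5)) = 90 or -90] LHS = -5·(…); ÷-5 both sides. So div: 6*((x + 9) - 5) = -18 or 18.
Step 4. [6*((x + 9) - 5) = -18 or 18] divide by the outer 6. So div: (x + 9) - 5 = -3 or 3.
Step 5. [(x + 9) - 5 = -3 or 3] -5 is outermost — add 5 both sides, so sub: x + 9 = 2 or 8.
Step 6. [x + 9 = 2 or 8] +9 is outermost — subtract 9 both sides, so sub: x = -7 or -1.

Answer: x ∈ {-7, -1}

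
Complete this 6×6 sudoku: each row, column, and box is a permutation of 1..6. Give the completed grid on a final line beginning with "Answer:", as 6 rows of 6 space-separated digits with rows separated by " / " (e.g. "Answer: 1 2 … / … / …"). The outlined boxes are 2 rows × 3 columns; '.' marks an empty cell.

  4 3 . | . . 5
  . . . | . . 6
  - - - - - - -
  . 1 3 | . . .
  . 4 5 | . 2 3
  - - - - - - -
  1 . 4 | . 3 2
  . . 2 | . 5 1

Step 1. [r5c4∈{6}] nothing but 6 survives at r5c4, so r5c4=6.
Step 2. [r1c5∈{1}] r1c5 has the single candidate 1. So r1c5=1.
Step 3. [r2c2∈{2,5}] 2 has one home in col 2: r2c2, so r2c2=2.
Step 4. [r4c1∈{6}] nothing but 6 survives at r4c1 ⇒ r4c1=6.
Step 5. [r3c6∈{4}] r3c6's peers cover all but 4 ⇒ r3c6=4.
Step 6. [r2c5∈{4}] only 4 remains possible at r2c5. So r2c5=4.
Step 7. [r5c2∈{5}] nothing but 5 survives at r5c2, so r5c2=5.
Step 8. [r3c1∈{2}] r3c1's peers cover all but 2. So r3c1=2.
Step 9. [r6c1∈{3}] r6c1 has the single candidate 3 ⇒ r6c1=3.
Step 10. [r2c3∈{1}] only 1 remains possible at r2c3, so r2c3=1.
Step 11. [r1c4∈{2}] r1c4's peers cover all but 2 ⇒ r1c4=2.
Step 12. [r6c4∈{4}] r6c4 has the single candidate 4 ⇒ r6c4=4.
Step 13. [r4c4∈{1}] r4c4 is down to just 1 ⇒ r4c4=1.
Step 14. [r1c3∈{6}] r1c3 has the single candidate 6 ⇒ r1c3=6.
Step 15. [r2c4∈{3}] only 3 remains possible at r2c4 ⇒ r2c4=3.
Step 16. [r3c5∈{6}] only 6 remains possible at r3c5 ⇒ r3c5=6.
Step 17. [r3c4∈{5}] nothing but 5 survives at r3c4, so r3c4=5.
Step 18. [r2c1∈{5}] r2c1 is down to just 5. So r2c1=5.
Step 19. [r6c2∈{6}] nothing but 6 survives at r6c2. So r6c2=6.

Answer: 4 3 6 2 1 5 / 5 2 1 3 4 6 / 2 1 3 5 6 4 / 6 4 5 1 2 3 / 1 5 4 6 3 2 / 3 6 2 4 5 1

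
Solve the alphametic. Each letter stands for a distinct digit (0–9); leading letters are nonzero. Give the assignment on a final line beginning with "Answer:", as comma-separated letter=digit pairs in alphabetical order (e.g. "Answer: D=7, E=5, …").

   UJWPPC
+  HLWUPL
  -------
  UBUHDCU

Step 1. [col 1: C + L ≡ U (mod 10)] L=6 is one option consistent with column 1 (C + L ≡ U (mod 10), carry-in 0) — take it ⇒ L=6.
Step 2. [col 1: C + L ≡ U (mod 10)] no forcing yet in column 1 (carry-in 0); U=1 is free and consistent — try it, so U=1.
Step 3. [col 1: C + L ≡ U (mod 10)] column 1 reads C+L+carry(0)=U with L=6, U=1; with digits 1,6 already taken and all letters distinct, the only value for C is 5 ⇒ C=5.
Step 4. [col 2: P + P ≡ C (mod 10)] column 2 (P + P ≡ C (mod 10), carry-in 1) doesn't pin P yet; pick P=2 and continue ⇒ P=2.
Step 5. [col 3: P + U ≡ D (mod 10)] column 3 reads P+U+carry(0)=D with P=2, U=1; with digits 1,2,5,6 already taken and all letters distinct, the only value for D is 3 ⇒ D=3.
Step 6. [col 4: W + W ≡ H (mod 10)] column 4 (W + W ≡ H (mod 10), carry-in 0) doesn't pin H yet; pick H=8 and continue ⇒ H=8.
Step 7. [col 4: W + W ≡ H (mod 10)] no forcing yet in column 4 (carry-in 0); W=9 is free and consistent — try it ⇒ W=9.
Step 8. [col 5: J + L ≡ U (mod 10)] column 5 reads J+L+carry(1)=U with L=6, U=1; with digits 1,2,3,5,6,8,9 already taken and all letters distinct, the only value for J is 4. So J=4.
Step 9. [col 6: U + H ≡ B (mod 10)] from column 6 (U=1, H=8, carry-in 1, digits 1,2,3,4,5,6,8,9 already taken and all letters distinct): B must equal 0. So B=0.

Answer: B=0, C=5, D=3, H=8, J=4, L=6, P=2, U=1, W=9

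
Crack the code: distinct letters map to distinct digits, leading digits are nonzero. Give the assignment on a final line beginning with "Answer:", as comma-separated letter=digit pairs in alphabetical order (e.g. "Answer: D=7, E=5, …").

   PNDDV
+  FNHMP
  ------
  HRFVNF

Step 1. [col 1: V + P ≡ F (mod 10)] column 1 (V + P ≡ F (mod 10), carry-in 0) doesn't pin V yet; pick V=3 and continue. So V=3.
Step 2. [col 1: V + P ≡ F (mod 10)] P=5 is one option consistent with column 1 (V + P ≡ F (mod 10), carry-in 0) — take it, so P=5.
Step 3. [H] H is the leading digit of a 6-digit sum of two 5-digit numbers; the final carry is exactly 1 ⇒ H=1.
Step 4. [col 1: V + P ≡ F (mod 10)] column 1: given V=3, P=5, carry-in 0, and digits 1,3,5 already taken and all letters distinct, V+P≡F (mod 10) forces F=8 ⇒ F=8.
Step 5. [col 2: D + M ≡ N (mod 10)] D=2 is one option consistent with column 2 (D + M ≡ N (mod 10), carry-in 0) — take it, so D=2.
Step 6. [col 2: D + M ≡ N (mod 10)] several values work for M in column 2 (D + M ≡ N (mod 10), carry-in 0); try M=7, so M=7.
Step 7. [col 2: D + M ≡ N (mod 10)] from column 2 (D=2, M=7, carry-in 0, digits 1,2,3,5,7,8 already taken and all letters distinct): N must equal 9 ⇒ N=9.
Step 8. [col 5: P + F ≡ R (mod 10)] in column 5 we have P+F≡R with carry-in 1; given P=5, F=8 and digits 1,2,3,5,7,8,9 already taken and all letters distinct, that pins R to 4. So R=4.

Answer: D=2, F=8, H=1, M=7, N=9, P=5, R=4, V=3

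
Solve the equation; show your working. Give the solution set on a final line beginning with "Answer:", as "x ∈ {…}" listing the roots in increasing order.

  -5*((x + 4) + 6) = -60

Step 1. [-5*((x + 4) + 6) = -60] -5·(inner) — divide through by -5. So div: (x + 4) + 6 = 12.
Step 2. [(x + 4) + 6 = 12] subtract 6: x sits inside (… + 6) ⇒ sub: x + 4 = 6.
Step 3. [x + 4 = 6] 4 comes off first (subtract 4). So sub: x = 2.

Answer: x ∈ {2}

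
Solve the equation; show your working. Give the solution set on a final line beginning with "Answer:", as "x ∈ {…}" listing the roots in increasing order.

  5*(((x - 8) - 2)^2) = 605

Step 1. [5*(((x - 8) - 2)^2) = 605] leading coefficient 5: divide by 5, so div: ((x - 8) - 2)^2 = 121.
Step 2. [((x - 8) - 2)^2 = 121] √ both sides: 121 ≥ 0 gives two branches. So sqrt: (x - 8) - 2 = 11 or -11.
Step 3. [(x - 8) - 2 = 11 or -11] the outer -2 inverts by adding 2, so sub: x - 8 = 13 or -9.
Step 4. [x - 8 = 13 or -9] -8 is outermost — add 8 both sides, so sub: x = 21 or -1.

Answer: x ∈ {-1, 21}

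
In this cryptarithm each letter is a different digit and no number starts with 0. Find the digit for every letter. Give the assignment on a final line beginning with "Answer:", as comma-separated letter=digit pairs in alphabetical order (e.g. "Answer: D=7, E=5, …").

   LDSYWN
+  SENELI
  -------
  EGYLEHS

Step 1. [col 1: N + I ≡ S (mod 10)] several values work for S in column 1 (N + I ≡ S (mod 10), carry-in 0); try S=8, so S=8.
Step 2. [col 1: N + I ≡ S (mod 10)] column 1 (N + I ≡ S (mod 10), carry-in 0) doesn't pin I yet; pick I=3 and continue ⇒ I=3.
Step 3. [col 1: N + I ≡ S (mod 10)] column 1 reads N+I+carry(0)=S with I=3, S=8; with digits 3,8 already taken and all letters distinct, the only value for N is 5 ⇒ N=5.
Step 4. [col 2: W + L ≡ H (mod 10)] column 2 (W + L ≡ H (mod 10), carry-in 0) doesn't pin L yet; pick L=4 and continue, so L=4.
Step 5. [col 2: W + L ≡ H (mod 10)] several values work for H in column 2 (W + L ≡ H (mod 10), carry-in 0); try H=0 ⇒ H=0.
Step 6. [E] the sum has 7 digits but both addends have 6; that extra leading digit E is the final carry, namely 1, so E=1.
Step 7. [col 2: W + L ≡ H (mod 10)] from column 2 (L=4, H=0, carry-in 0, digits 0,1,3,4,5,8 already taken and all letters distinct): W must equal 6, so W=6.
Step 8. [col 3: Y + E ≡ E (mod 10)] in column 3 we have Y+E≡E with carry-in 1; given E=1 and digits 0,1,3,4,5,6,8 already taken and all letters distinct, that pins Y to 9. So Y=9.
Step 9. [col 5: D + E ≡ Y (mod 10)] in column 5 we have D+E≡Y with carry-in 1; given E=1, Y=9 and digits 0,1,3,4,5,6,8,9 already taken and all letters distinct, that pins D to 7. So D=7.
Step 10. [col 6: L + S ≡ G (mod 10)] column 6 reads L+S+carry(0)=G with L=4, S=8; with digits 0,1,3,4,5,6,7,8,9 already taken and all letters distinct, the only value for G is 2. So G=2.

Answer: D=7, E=1, G=2, H=0, I=3, L=4, N=5, S=8, W=6, Y=9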